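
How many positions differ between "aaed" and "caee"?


Comparing "aaed" and "caee" position by position:
  Position 0: 'a' vs 'c' => DIFFER
  Position 1: 'a' vs 'a' => same
  Position 2: 'e' vs 'e' => same
  Position 3: 'd' vs 'e' => DIFFER
Positions that differ: 2

2


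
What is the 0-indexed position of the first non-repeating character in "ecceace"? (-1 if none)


Input: ecceace
Character frequencies:
  'a': 1
  'c': 3
  'e': 3
Scanning left to right for freq == 1:
  Position 0 ('e'): freq=3, skip
  Position 1 ('c'): freq=3, skip
  Position 2 ('c'): freq=3, skip
  Position 3 ('e'): freq=3, skip
  Position 4 ('a'): unique! => answer = 4

4


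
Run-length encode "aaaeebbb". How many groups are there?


Input: aaaeebbb
Scanning for consecutive runs:
  Group 1: 'a' x 3 (positions 0-2)
  Group 2: 'e' x 2 (positions 3-4)
  Group 3: 'b' x 3 (positions 5-7)
Total groups: 3

3


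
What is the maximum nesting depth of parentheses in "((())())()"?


Input: "((())())()"
Tracking depth:
  Position 0 '(': depth becomes 1
  Position 1 '(': depth becomes 2
  Position 2 '(': depth becomes 3
  Position 3 ')': depth becomes 2
  Position 4 ')': depth becomes 1
  Position 5 '(': depth becomes 2
  Position 6 ')': depth becomes 1
  Position 7 ')': depth becomes 0
  Position 8 '(': depth becomes 1
  Position 9 ')': depth becomes 0
Maximum depth reached: 3

3


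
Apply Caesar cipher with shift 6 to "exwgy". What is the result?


Caesar cipher: shift "exwgy" by 6
  'e' (pos 4) + 6 = pos 10 = 'k'
  'x' (pos 23) + 6 = pos 3 = 'd'
  'w' (pos 22) + 6 = pos 2 = 'c'
  'g' (pos 6) + 6 = pos 12 = 'm'
  'y' (pos 24) + 6 = pos 4 = 'e'
Result: kdcme

kdcme


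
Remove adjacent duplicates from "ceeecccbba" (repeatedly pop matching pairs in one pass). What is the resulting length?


Input: ceeecccbba
Stack-based adjacent duplicate removal:
  Read 'c': push. Stack: c
  Read 'e': push. Stack: ce
  Read 'e': matches stack top 'e' => pop. Stack: c
  Read 'e': push. Stack: ce
  Read 'c': push. Stack: cec
  Read 'c': matches stack top 'c' => pop. Stack: ce
  Read 'c': push. Stack: cec
  Read 'b': push. Stack: cecb
  Read 'b': matches stack top 'b' => pop. Stack: cec
  Read 'a': push. Stack: ceca
Final stack: "ceca" (length 4)

4


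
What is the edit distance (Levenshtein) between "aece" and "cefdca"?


Computing edit distance: "aece" -> "cefdca"
DP table:
           c    e    f    d    c    a
      0    1    2    3    4    5    6
  a   1    1    2    3    4    5    5
  e   2    2    1    2    3    4    5
  c   3    2    2    2    3    3    4
  e   4    3    2    3    3    4    4
Edit distance = dp[4][6] = 4

4


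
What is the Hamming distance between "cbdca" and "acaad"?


Comparing "cbdca" and "acaad" position by position:
  Position 0: 'c' vs 'a' => differ
  Position 1: 'b' vs 'c' => differ
  Position 2: 'd' vs 'a' => differ
  Position 3: 'c' vs 'a' => differ
  Position 4: 'a' vs 'd' => differ
Total differences (Hamming distance): 5

5


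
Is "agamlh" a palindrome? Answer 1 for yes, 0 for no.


Input: agamlh
Reversed: hlmaga
  Compare pos 0 ('a') with pos 5 ('h'): MISMATCH
  Compare pos 1 ('g') with pos 4 ('l'): MISMATCH
  Compare pos 2 ('a') with pos 3 ('m'): MISMATCH
Result: not a palindrome

0


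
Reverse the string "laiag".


Input: laiag
Reading characters right to left:
  Position 4: 'g'
  Position 3: 'a'
  Position 2: 'i'
  Position 1: 'a'
  Position 0: 'l'
Reversed: gaial

gaial


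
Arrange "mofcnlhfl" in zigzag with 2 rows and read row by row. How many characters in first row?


Zigzag "mofcnlhfl" into 2 rows:
Placing characters:
  'm' => row 0
  'o' => row 1
  'f' => row 0
  'c' => row 1
  'n' => row 0
  'l' => row 1
  'h' => row 0
  'f' => row 1
  'l' => row 0
Rows:
  Row 0: "mfnhl"
  Row 1: "oclf"
First row length: 5

5


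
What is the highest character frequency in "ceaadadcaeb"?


Input: ceaadadcaeb
Character counts:
  'a': 4
  'b': 1
  'c': 2
  'd': 2
  'e': 2
Maximum frequency: 4

4


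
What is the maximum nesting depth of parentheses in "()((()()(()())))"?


Input: "()((()()(()())))"
Tracking depth:
  Position 0 '(': depth becomes 1
  Position 1 ')': depth becomes 0
  Position 2 '(': depth becomes 1
  Position 3 '(': depth becomes 2
  Position 4 '(': depth becomes 3
  Position 5 ')': depth becomes 2
  Position 6 '(': depth becomes 3
  Position 7 ')': depth becomes 2
  Position 8 '(': depth becomes 3
  Position 9 '(': depth becomes 4
  Position 10 ')': depth becomes 3
  Position 11 '(': depth becomes 4
  Position 12 ')': depth becomes 3
  Position 13 ')': depth becomes 2
  Position 14 ')': depth becomes 1
  Position 15 ')': depth becomes 0
Maximum depth reached: 4

4


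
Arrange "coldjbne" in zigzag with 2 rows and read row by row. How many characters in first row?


Zigzag "coldjbne" into 2 rows:
Placing characters:
  'c' => row 0
  'o' => row 1
  'l' => row 0
  'd' => row 1
  'j' => row 0
  'b' => row 1
  'n' => row 0
  'e' => row 1
Rows:
  Row 0: "cljn"
  Row 1: "odbe"
First row length: 4

4


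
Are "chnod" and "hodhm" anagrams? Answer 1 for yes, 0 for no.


Strings: "chnod", "hodhm"
Sorted first:  cdhno
Sorted second: dhhmo
Differ at position 0: 'c' vs 'd' => not anagrams

0


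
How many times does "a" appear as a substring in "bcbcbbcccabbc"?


Searching for "a" in "bcbcbbcccabbc"
Scanning each position:
  Position 0: "b" => no
  Position 1: "c" => no
  Position 2: "b" => no
  Position 3: "c" => no
  Position 4: "b" => no
  Position 5: "b" => no
  Position 6: "c" => no
  Position 7: "c" => no
  Position 8: "c" => no
  Position 9: "a" => MATCH
  Position 10: "b" => no
  Position 11: "b" => no
  Position 12: "c" => no
Total occurrences: 1

1


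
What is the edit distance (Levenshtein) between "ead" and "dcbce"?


Computing edit distance: "ead" -> "dcbce"
DP table:
           d    c    b    c    e
      0    1    2    3    4    5
  e   1    1    2    3    4    4
  a   2    2    2    3    4    5
  d   3    2    3    3    4    5
Edit distance = dp[3][5] = 5

5


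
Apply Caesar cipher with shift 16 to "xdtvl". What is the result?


Caesar cipher: shift "xdtvl" by 16
  'x' (pos 23) + 16 = pos 13 = 'n'
  'd' (pos 3) + 16 = pos 19 = 't'
  't' (pos 19) + 16 = pos 9 = 'j'
  'v' (pos 21) + 16 = pos 11 = 'l'
  'l' (pos 11) + 16 = pos 1 = 'b'
Result: ntjlb

ntjlb


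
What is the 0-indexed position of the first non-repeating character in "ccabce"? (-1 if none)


Input: ccabce
Character frequencies:
  'a': 1
  'b': 1
  'c': 3
  'e': 1
Scanning left to right for freq == 1:
  Position 0 ('c'): freq=3, skip
  Position 1 ('c'): freq=3, skip
  Position 2 ('a'): unique! => answer = 2

2


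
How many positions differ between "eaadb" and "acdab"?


Comparing "eaadb" and "acdab" position by position:
  Position 0: 'e' vs 'a' => DIFFER
  Position 1: 'a' vs 'c' => DIFFER
  Position 2: 'a' vs 'd' => DIFFER
  Position 3: 'd' vs 'a' => DIFFER
  Position 4: 'b' vs 'b' => same
Positions that differ: 4

4


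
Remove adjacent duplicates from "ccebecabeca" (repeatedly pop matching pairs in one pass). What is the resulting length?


Input: ccebecabeca
Stack-based adjacent duplicate removal:
  Read 'c': push. Stack: c
  Read 'c': matches stack top 'c' => pop. Stack: (empty)
  Read 'e': push. Stack: e
  Read 'b': push. Stack: eb
  Read 'e': push. Stack: ebe
  Read 'c': push. Stack: ebec
  Read 'a': push. Stack: ebeca
  Read 'b': push. Stack: ebecab
  Read 'e': push. Stack: ebecabe
  Read 'c': push. Stack: ebecabec
  Read 'a': push. Stack: ebecabeca
Final stack: "ebecabeca" (length 9)

9


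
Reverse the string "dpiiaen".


Input: dpiiaen
Reading characters right to left:
  Position 6: 'n'
  Position 5: 'e'
  Position 4: 'a'
  Position 3: 'i'
  Position 2: 'i'
  Position 1: 'p'
  Position 0: 'd'
Reversed: neaiipd

neaiipd


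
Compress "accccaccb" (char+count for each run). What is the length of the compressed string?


Input: accccaccb
Runs:
  'a' x 1 => "a1"
  'c' x 4 => "c4"
  'a' x 1 => "a1"
  'c' x 2 => "c2"
  'b' x 1 => "b1"
Compressed: "a1c4a1c2b1"
Compressed length: 10

10


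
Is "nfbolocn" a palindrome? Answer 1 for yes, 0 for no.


Input: nfbolocn
Reversed: ncolobfn
  Compare pos 0 ('n') with pos 7 ('n'): match
  Compare pos 1 ('f') with pos 6 ('c'): MISMATCH
  Compare pos 2 ('b') with pos 5 ('o'): MISMATCH
  Compare pos 3 ('o') with pos 4 ('l'): MISMATCH
Result: not a palindrome

0


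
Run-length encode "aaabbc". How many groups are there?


Input: aaabbc
Scanning for consecutive runs:
  Group 1: 'a' x 3 (positions 0-2)
  Group 2: 'b' x 2 (positions 3-4)
  Group 3: 'c' x 1 (positions 5-5)
Total groups: 3

3


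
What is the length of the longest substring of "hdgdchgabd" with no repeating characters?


Input: "hdgdchgabd"
Sliding window (track last position of each char):
  Position 0 ('h'): window [0,0] length 1 -- new best
  Position 1 ('d'): window [0,1] length 2 -- new best
  Position 2 ('g'): window [0,2] length 3 -- new best
  Position 3 ('d'): repeat (last at 1), move window start to 2
  Position 3 ('d'): window [2,3] length 2
  Position 4 ('c'): window [2,4] length 3
  Position 5 ('h'): window [2,5] length 4 -- new best
  Position 6 ('g'): repeat (last at 2), move window start to 3
  Position 6 ('g'): window [3,6] length 4
  Position 7 ('a'): window [3,7] length 5 -- new best
  Position 8 ('b'): window [3,8] length 6 -- new best
  Position 9 ('d'): repeat (last at 3), move window start to 4
  Position 9 ('d'): window [4,9] length 6
Longest substring with no repeats: "dchgab" with length 6

6


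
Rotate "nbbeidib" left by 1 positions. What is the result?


Input: "nbbeidib", rotate left by 1
First 1 characters: "n"
Remaining characters: "bbeidib"
Concatenate remaining + first: "bbeidib" + "n" = "bbeidibn"

bbeidibn


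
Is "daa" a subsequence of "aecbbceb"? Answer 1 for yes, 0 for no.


Check if "daa" is a subsequence of "aecbbceb"
Greedy scan:
  Position 0 ('a'): no match needed
  Position 1 ('e'): no match needed
  Position 2 ('c'): no match needed
  Position 3 ('b'): no match needed
  Position 4 ('b'): no match needed
  Position 5 ('c'): no match needed
  Position 6 ('e'): no match needed
  Position 7 ('b'): no match needed
Only matched 0/3 characters => not a subsequence

0


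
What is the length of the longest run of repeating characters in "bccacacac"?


Input: "bccacacac"
Scanning for longest run:
  Position 1 ('c'): new char, reset run to 1
  Position 2 ('c'): continues run of 'c', length=2
  Position 3 ('a'): new char, reset run to 1
  Position 4 ('c'): new char, reset run to 1
  Position 5 ('a'): new char, reset run to 1
  Position 6 ('c'): new char, reset run to 1
  Position 7 ('a'): new char, reset run to 1
  Position 8 ('c'): new char, reset run to 1
Longest run: 'c' with length 2

2


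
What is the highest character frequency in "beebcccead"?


Input: beebcccead
Character counts:
  'a': 1
  'b': 2
  'c': 3
  'd': 1
  'e': 3
Maximum frequency: 3

3


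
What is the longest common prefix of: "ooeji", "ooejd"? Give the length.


Words: ooeji, ooejd
  Position 0: all 'o' => match
  Position 1: all 'o' => match
  Position 2: all 'e' => match
  Position 3: all 'j' => match
  Position 4: ('i', 'd') => mismatch, stop
LCP = "ooej" (length 4)

4


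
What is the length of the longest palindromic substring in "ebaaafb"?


Input: "ebaaafb"
Checking substrings for palindromes:
  [2:5] "aaa" (len 3) => palindrome
  [2:4] "aa" (len 2) => palindrome
  [3:5] "aa" (len 2) => palindrome
Longest palindromic substring: "aaa" with length 3

3


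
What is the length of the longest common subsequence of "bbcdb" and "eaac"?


LCS of "bbcdb" and "eaac"
DP table:
           e    a    a    c
      0    0    0    0    0
  b   0    0    0    0    0
  b   0    0    0    0    0
  c   0    0    0    0    1
  d   0    0    0    0    1
  b   0    0    0    0    1
LCS length = dp[5][4] = 1

1


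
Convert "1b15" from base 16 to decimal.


Input: "1b15" in base 16
Positional expansion:
  Digit '1' (value 1) x 16^3 = 4096
  Digit 'b' (value 11) x 16^2 = 2816
  Digit '1' (value 1) x 16^1 = 16
  Digit '5' (value 5) x 16^0 = 5
Sum = 6933

6933


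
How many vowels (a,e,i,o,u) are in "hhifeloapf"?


Input: hhifeloapf
Checking each character:
  'h' at position 0: consonant
  'h' at position 1: consonant
  'i' at position 2: vowel (running total: 1)
  'f' at position 3: consonant
  'e' at position 4: vowel (running total: 2)
  'l' at position 5: consonant
  'o' at position 6: vowel (running total: 3)
  'a' at position 7: vowel (running total: 4)
  'p' at position 8: consonant
  'f' at position 9: consonant
Total vowels: 4

4


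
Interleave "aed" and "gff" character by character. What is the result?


Interleaving "aed" and "gff":
  Position 0: 'a' from first, 'g' from second => "ag"
  Position 1: 'e' from first, 'f' from second => "ef"
  Position 2: 'd' from first, 'f' from second => "df"
Result: agefdf

agefdf


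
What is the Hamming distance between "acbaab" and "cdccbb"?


Comparing "acbaab" and "cdccbb" position by position:
  Position 0: 'a' vs 'c' => differ
  Position 1: 'c' vs 'd' => differ
  Position 2: 'b' vs 'c' => differ
  Position 3: 'a' vs 'c' => differ
  Position 4: 'a' vs 'b' => differ
  Position 5: 'b' vs 'b' => same
Total differences (Hamming distance): 5

5


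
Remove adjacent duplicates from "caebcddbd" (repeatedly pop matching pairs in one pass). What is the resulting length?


Input: caebcddbd
Stack-based adjacent duplicate removal:
  Read 'c': push. Stack: c
  Read 'a': push. Stack: ca
  Read 'e': push. Stack: cae
  Read 'b': push. Stack: caeb
  Read 'c': push. Stack: caebc
  Read 'd': push. Stack: caebcd
  Read 'd': matches stack top 'd' => pop. Stack: caebc
  Read 'b': push. Stack: caebcb
  Read 'd': push. Stack: caebcbd
Final stack: "caebcbd" (length 7)

7


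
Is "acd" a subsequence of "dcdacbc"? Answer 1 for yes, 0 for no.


Check if "acd" is a subsequence of "dcdacbc"
Greedy scan:
  Position 0 ('d'): no match needed
  Position 1 ('c'): no match needed
  Position 2 ('d'): no match needed
  Position 3 ('a'): matches sub[0] = 'a'
  Position 4 ('c'): matches sub[1] = 'c'
  Position 5 ('b'): no match needed
  Position 6 ('c'): no match needed
Only matched 2/3 characters => not a subsequence

0


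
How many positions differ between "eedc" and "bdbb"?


Comparing "eedc" and "bdbb" position by position:
  Position 0: 'e' vs 'b' => DIFFER
  Position 1: 'e' vs 'd' => DIFFER
  Position 2: 'd' vs 'b' => DIFFER
  Position 3: 'c' vs 'b' => DIFFER
Positions that differ: 4

4


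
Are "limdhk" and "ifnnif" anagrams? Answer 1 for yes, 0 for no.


Strings: "limdhk", "ifnnif"
Sorted first:  dhiklm
Sorted second: ffiinn
Differ at position 0: 'd' vs 'f' => not anagrams

0


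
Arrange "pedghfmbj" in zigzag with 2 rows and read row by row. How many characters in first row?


Zigzag "pedghfmbj" into 2 rows:
Placing characters:
  'p' => row 0
  'e' => row 1
  'd' => row 0
  'g' => row 1
  'h' => row 0
  'f' => row 1
  'm' => row 0
  'b' => row 1
  'j' => row 0
Rows:
  Row 0: "pdhmj"
  Row 1: "egfb"
First row length: 5

5


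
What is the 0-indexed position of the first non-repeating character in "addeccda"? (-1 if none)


Input: addeccda
Character frequencies:
  'a': 2
  'c': 2
  'd': 3
  'e': 1
Scanning left to right for freq == 1:
  Position 0 ('a'): freq=2, skip
  Position 1 ('d'): freq=3, skip
  Position 2 ('d'): freq=3, skip
  Position 3 ('e'): unique! => answer = 3

3


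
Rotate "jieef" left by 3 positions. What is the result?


Input: "jieef", rotate left by 3
First 3 characters: "jie"
Remaining characters: "ef"
Concatenate remaining + first: "ef" + "jie" = "efjie"

efjie


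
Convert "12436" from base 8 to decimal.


Input: "12436" in base 8
Positional expansion:
  Digit '1' (value 1) x 8^4 = 4096
  Digit '2' (value 2) x 8^3 = 1024
  Digit '4' (value 4) x 8^2 = 256
  Digit '3' (value 3) x 8^1 = 24
  Digit '6' (value 6) x 8^0 = 6
Sum = 5406

5406


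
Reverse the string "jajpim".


Input: jajpim
Reading characters right to left:
  Position 5: 'm'
  Position 4: 'i'
  Position 3: 'p'
  Position 2: 'j'
  Position 1: 'a'
  Position 0: 'j'
Reversed: mipjaj

mipjaj


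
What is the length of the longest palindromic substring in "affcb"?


Input: "affcb"
Checking substrings for palindromes:
  [1:3] "ff" (len 2) => palindrome
Longest palindromic substring: "ff" with length 2

2


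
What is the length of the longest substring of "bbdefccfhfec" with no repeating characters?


Input: "bbdefccfhfec"
Sliding window (track last position of each char):
  Position 0 ('b'): window [0,0] length 1 -- new best
  Position 1 ('b'): repeat (last at 0), move window start to 1
  Position 1 ('b'): window [1,1] length 1
  Position 2 ('d'): window [1,2] length 2 -- new best
  Position 3 ('e'): window [1,3] length 3 -- new best
  Position 4 ('f'): window [1,4] length 4 -- new best
  Position 5 ('c'): window [1,5] length 5 -- new best
  Position 6 ('c'): repeat (last at 5), move window start to 6
  Position 6 ('c'): window [6,6] length 1
  Position 7 ('f'): window [6,7] length 2
  Position 8 ('h'): window [6,8] length 3
  Position 9 ('f'): repeat (last at 7), move window start to 8
  Position 9 ('f'): window [8,9] length 2
  Position 10 ('e'): window [8,10] length 3
  Position 11 ('c'): window [8,11] length 4
Longest substring with no repeats: "bdefc" with length 5

5


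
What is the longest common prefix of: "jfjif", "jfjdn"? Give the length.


Words: jfjif, jfjdn
  Position 0: all 'j' => match
  Position 1: all 'f' => match
  Position 2: all 'j' => match
  Position 3: ('i', 'd') => mismatch, stop
LCP = "jfj" (length 3)

3


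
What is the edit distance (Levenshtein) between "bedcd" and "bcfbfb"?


Computing edit distance: "bedcd" -> "bcfbfb"
DP table:
           b    c    f    b    f    b
      0    1    2    3    4    5    6
  b   1    0    1    2    3    4    5
  e   2    1    1    2    3    4    5
  d   3    2    2    2    3    4    5
  c   4    3    2    3    3    4    5
  d   5    4    3    3    4    4    5
Edit distance = dp[5][6] = 5

5


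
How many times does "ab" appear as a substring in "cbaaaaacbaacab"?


Searching for "ab" in "cbaaaaacbaacab"
Scanning each position:
  Position 0: "cb" => no
  Position 1: "ba" => no
  Position 2: "aa" => no
  Position 3: "aa" => no
  Position 4: "aa" => no
  Position 5: "aa" => no
  Position 6: "ac" => no
  Position 7: "cb" => no
  Position 8: "ba" => no
  Position 9: "aa" => no
  Position 10: "ac" => no
  Position 11: "ca" => no
  Position 12: "ab" => MATCH
Total occurrences: 1

1


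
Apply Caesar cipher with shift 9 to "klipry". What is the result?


Caesar cipher: shift "klipry" by 9
  'k' (pos 10) + 9 = pos 19 = 't'
  'l' (pos 11) + 9 = pos 20 = 'u'
  'i' (pos 8) + 9 = pos 17 = 'r'
  'p' (pos 15) + 9 = pos 24 = 'y'
  'r' (pos 17) + 9 = pos 0 = 'a'
  'y' (pos 24) + 9 = pos 7 = 'h'
Result: turyah

turyah


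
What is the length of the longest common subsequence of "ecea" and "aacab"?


LCS of "ecea" and "aacab"
DP table:
           a    a    c    a    b
      0    0    0    0    0    0
  e   0    0    0    0    0    0
  c   0    0    0    1    1    1
  e   0    0    0    1    1    1
  a   0    1    1    1    2    2
LCS length = dp[4][5] = 2

2


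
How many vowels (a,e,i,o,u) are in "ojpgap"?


Input: ojpgap
Checking each character:
  'o' at position 0: vowel (running total: 1)
  'j' at position 1: consonant
  'p' at position 2: consonant
  'g' at position 3: consonant
  'a' at position 4: vowel (running total: 2)
  'p' at position 5: consonant
Total vowels: 2

2


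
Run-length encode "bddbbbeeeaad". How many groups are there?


Input: bddbbbeeeaad
Scanning for consecutive runs:
  Group 1: 'b' x 1 (positions 0-0)
  Group 2: 'd' x 2 (positions 1-2)
  Group 3: 'b' x 3 (positions 3-5)
  Group 4: 'e' x 3 (positions 6-8)
  Group 5: 'a' x 2 (positions 9-10)
  Group 6: 'd' x 1 (positions 11-11)
Total groups: 6

6


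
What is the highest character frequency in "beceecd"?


Input: beceecd
Character counts:
  'b': 1
  'c': 2
  'd': 1
  'e': 3
Maximum frequency: 3

3


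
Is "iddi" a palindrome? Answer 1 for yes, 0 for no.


Input: iddi
Reversed: iddi
  Compare pos 0 ('i') with pos 3 ('i'): match
  Compare pos 1 ('d') with pos 2 ('d'): match
Result: palindrome

1


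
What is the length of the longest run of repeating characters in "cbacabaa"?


Input: "cbacabaa"
Scanning for longest run:
  Position 1 ('b'): new char, reset run to 1
  Position 2 ('a'): new char, reset run to 1
  Position 3 ('c'): new char, reset run to 1
  Position 4 ('a'): new char, reset run to 1
  Position 5 ('b'): new char, reset run to 1
  Position 6 ('a'): new char, reset run to 1
  Position 7 ('a'): continues run of 'a', length=2
Longest run: 'a' with length 2

2


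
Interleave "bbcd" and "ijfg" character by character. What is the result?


Interleaving "bbcd" and "ijfg":
  Position 0: 'b' from first, 'i' from second => "bi"
  Position 1: 'b' from first, 'j' from second => "bj"
  Position 2: 'c' from first, 'f' from second => "cf"
  Position 3: 'd' from first, 'g' from second => "dg"
Result: bibjcfdg

bibjcfdg


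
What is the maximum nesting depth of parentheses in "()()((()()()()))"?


Input: "()()((()()()()))"
Tracking depth:
  Position 0 '(': depth becomes 1
  Position 1 ')': depth becomes 0
  Position 2 '(': depth becomes 1
  Position 3 ')': depth becomes 0
  Position 4 '(': depth becomes 1
  Position 5 '(': depth becomes 2
  Position 6 '(': depth becomes 3
  Position 7 ')': depth becomes 2
  Position 8 '(': depth becomes 3
  Position 9 ')': depth becomes 2
  Position 10 '(': depth becomes 3
  Position 11 ')': depth becomes 2
  Position 12 '(': depth becomes 3
  Position 13 ')': depth becomes 2
  Position 14 ')': depth becomes 1
  Position 15 ')': depth becomes 0
Maximum depth reached: 3

3


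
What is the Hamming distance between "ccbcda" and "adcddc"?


Comparing "ccbcda" and "adcddc" position by position:
  Position 0: 'c' vs 'a' => differ
  Position 1: 'c' vs 'd' => differ
  Position 2: 'b' vs 'c' => differ
  Position 3: 'c' vs 'd' => differ
  Position 4: 'd' vs 'd' => same
  Position 5: 'a' vs 'c' => differ
Total differences (Hamming distance): 5

5


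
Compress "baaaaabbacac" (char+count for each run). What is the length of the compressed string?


Input: baaaaabbacac
Runs:
  'b' x 1 => "b1"
  'a' x 5 => "a5"
  'b' x 2 => "b2"
  'a' x 1 => "a1"
  'c' x 1 => "c1"
  'a' x 1 => "a1"
  'c' x 1 => "c1"
Compressed: "b1a5b2a1c1a1c1"
Compressed length: 14

14


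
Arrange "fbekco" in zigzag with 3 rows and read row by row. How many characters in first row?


Zigzag "fbekco" into 3 rows:
Placing characters:
  'f' => row 0
  'b' => row 1
  'e' => row 2
  'k' => row 1
  'c' => row 0
  'o' => row 1
Rows:
  Row 0: "fc"
  Row 1: "bko"
  Row 2: "e"
First row length: 2

2


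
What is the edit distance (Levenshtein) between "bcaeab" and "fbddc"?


Computing edit distance: "bcaeab" -> "fbddc"
DP table:
           f    b    d    d    c
      0    1    2    3    4    5
  b   1    1    1    2    3    4
  c   2    2    2    2    3    3
  a   3    3    3    3    3    4
  e   4    4    4    4    4    4
  a   5    5    5    5    5    5
  b   6    6    5    6    6    6
Edit distance = dp[6][5] = 6

6


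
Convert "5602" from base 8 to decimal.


Input: "5602" in base 8
Positional expansion:
  Digit '5' (value 5) x 8^3 = 2560
  Digit '6' (value 6) x 8^2 = 384
  Digit '0' (value 0) x 8^1 = 0
  Digit '2' (value 2) x 8^0 = 2
Sum = 2946

2946


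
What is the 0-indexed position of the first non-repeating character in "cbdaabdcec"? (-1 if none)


Input: cbdaabdcec
Character frequencies:
  'a': 2
  'b': 2
  'c': 3
  'd': 2
  'e': 1
Scanning left to right for freq == 1:
  Position 0 ('c'): freq=3, skip
  Position 1 ('b'): freq=2, skip
  Position 2 ('d'): freq=2, skip
  Position 3 ('a'): freq=2, skip
  Position 4 ('a'): freq=2, skip
  Position 5 ('b'): freq=2, skip
  Position 6 ('d'): freq=2, skip
  Position 7 ('c'): freq=3, skip
  Position 8 ('e'): unique! => answer = 8

8


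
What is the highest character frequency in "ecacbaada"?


Input: ecacbaada
Character counts:
  'a': 4
  'b': 1
  'c': 2
  'd': 1
  'e': 1
Maximum frequency: 4

4


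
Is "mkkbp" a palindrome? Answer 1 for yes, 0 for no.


Input: mkkbp
Reversed: pbkkm
  Compare pos 0 ('m') with pos 4 ('p'): MISMATCH
  Compare pos 1 ('k') with pos 3 ('b'): MISMATCH
Result: not a palindrome

0


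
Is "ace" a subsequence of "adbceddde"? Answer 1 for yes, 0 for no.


Check if "ace" is a subsequence of "adbceddde"
Greedy scan:
  Position 0 ('a'): matches sub[0] = 'a'
  Position 1 ('d'): no match needed
  Position 2 ('b'): no match needed
  Position 3 ('c'): matches sub[1] = 'c'
  Position 4 ('e'): matches sub[2] = 'e'
  Position 5 ('d'): no match needed
  Position 6 ('d'): no match needed
  Position 7 ('d'): no match needed
  Position 8 ('e'): no match needed
All 3 characters matched => is a subsequence

1


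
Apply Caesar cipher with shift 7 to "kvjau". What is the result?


Caesar cipher: shift "kvjau" by 7
  'k' (pos 10) + 7 = pos 17 = 'r'
  'v' (pos 21) + 7 = pos 2 = 'c'
  'j' (pos 9) + 7 = pos 16 = 'q'
  'a' (pos 0) + 7 = pos 7 = 'h'
  'u' (pos 20) + 7 = pos 1 = 'b'
Result: rcqhb

rcqhb


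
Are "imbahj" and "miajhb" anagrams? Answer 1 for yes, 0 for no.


Strings: "imbahj", "miajhb"
Sorted first:  abhijm
Sorted second: abhijm
Sorted forms match => anagrams

1


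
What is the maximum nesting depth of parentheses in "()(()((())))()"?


Input: "()(()((())))()"
Tracking depth:
  Position 0 '(': depth becomes 1
  Position 1 ')': depth becomes 0
  Position 2 '(': depth becomes 1
  Position 3 '(': depth becomes 2
  Position 4 ')': depth becomes 1
  Position 5 '(': depth becomes 2
  Position 6 '(': depth becomes 3
  Position 7 '(': depth becomes 4
  Position 8 ')': depth becomes 3
  Position 9 ')': depth becomes 2
  Position 10 ')': depth becomes 1
  Position 11 ')': depth becomes 0
  Position 12 '(': depth becomes 1
  Position 13 ')': depth becomes 0
Maximum depth reached: 4

4


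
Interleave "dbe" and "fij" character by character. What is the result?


Interleaving "dbe" and "fij":
  Position 0: 'd' from first, 'f' from second => "df"
  Position 1: 'b' from first, 'i' from second => "bi"
  Position 2: 'e' from first, 'j' from second => "ej"
Result: dfbiej

dfbiej


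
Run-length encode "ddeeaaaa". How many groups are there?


Input: ddeeaaaa
Scanning for consecutive runs:
  Group 1: 'd' x 2 (positions 0-1)
  Group 2: 'e' x 2 (positions 2-3)
  Group 3: 'a' x 4 (positions 4-7)
Total groups: 3

3


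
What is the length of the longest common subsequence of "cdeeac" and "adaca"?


LCS of "cdeeac" and "adaca"
DP table:
           a    d    a    c    a
      0    0    0    0    0    0
  c   0    0    0    0    1    1
  d   0    0    1    1    1    1
  e   0    0    1    1    1    1
  e   0    0    1    1    1    1
  a   0    1    1    2    2    2
  c   0    1    1    2    3    3
LCS length = dp[6][5] = 3

3


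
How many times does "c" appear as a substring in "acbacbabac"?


Searching for "c" in "acbacbabac"
Scanning each position:
  Position 0: "a" => no
  Position 1: "c" => MATCH
  Position 2: "b" => no
  Position 3: "a" => no
  Position 4: "c" => MATCH
  Position 5: "b" => no
  Position 6: "a" => no
  Position 7: "b" => no
  Position 8: "a" => no
  Position 9: "c" => MATCH
Total occurrences: 3

3


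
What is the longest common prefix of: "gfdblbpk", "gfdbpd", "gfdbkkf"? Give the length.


Words: gfdblbpk, gfdbpd, gfdbkkf
  Position 0: all 'g' => match
  Position 1: all 'f' => match
  Position 2: all 'd' => match
  Position 3: all 'b' => match
  Position 4: ('l', 'p', 'k') => mismatch, stop
LCP = "gfdb" (length 4)

4


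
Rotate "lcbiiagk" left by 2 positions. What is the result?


Input: "lcbiiagk", rotate left by 2
First 2 characters: "lc"
Remaining characters: "biiagk"
Concatenate remaining + first: "biiagk" + "lc" = "biiagklc"

biiagklc


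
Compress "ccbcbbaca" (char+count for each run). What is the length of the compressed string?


Input: ccbcbbaca
Runs:
  'c' x 2 => "c2"
  'b' x 1 => "b1"
  'c' x 1 => "c1"
  'b' x 2 => "b2"
  'a' x 1 => "a1"
  'c' x 1 => "c1"
  'a' x 1 => "a1"
Compressed: "c2b1c1b2a1c1a1"
Compressed length: 14

14


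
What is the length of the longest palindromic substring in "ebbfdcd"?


Input: "ebbfdcd"
Checking substrings for palindromes:
  [4:7] "dcd" (len 3) => palindrome
  [1:3] "bb" (len 2) => palindrome
Longest palindromic substring: "dcd" with length 3

3


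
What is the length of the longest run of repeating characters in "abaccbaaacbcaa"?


Input: "abaccbaaacbcaa"
Scanning for longest run:
  Position 1 ('b'): new char, reset run to 1
  Position 2 ('a'): new char, reset run to 1
  Position 3 ('c'): new char, reset run to 1
  Position 4 ('c'): continues run of 'c', length=2
  Position 5 ('b'): new char, reset run to 1
  Position 6 ('a'): new char, reset run to 1
  Position 7 ('a'): continues run of 'a', length=2
  Position 8 ('a'): continues run of 'a', length=3
  Position 9 ('c'): new char, reset run to 1
  Position 10 ('b'): new char, reset run to 1
  Position 11 ('c'): new char, reset run to 1
  Position 12 ('a'): new char, reset run to 1
  Position 13 ('a'): continues run of 'a', length=2
Longest run: 'a' with length 3

3


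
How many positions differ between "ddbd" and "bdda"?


Comparing "ddbd" and "bdda" position by position:
  Position 0: 'd' vs 'b' => DIFFER
  Position 1: 'd' vs 'd' => same
  Position 2: 'b' vs 'd' => DIFFER
  Position 3: 'd' vs 'a' => DIFFER
Positions that differ: 3

3


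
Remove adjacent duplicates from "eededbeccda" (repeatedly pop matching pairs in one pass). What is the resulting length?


Input: eededbeccda
Stack-based adjacent duplicate removal:
  Read 'e': push. Stack: e
  Read 'e': matches stack top 'e' => pop. Stack: (empty)
  Read 'd': push. Stack: d
  Read 'e': push. Stack: de
  Read 'd': push. Stack: ded
  Read 'b': push. Stack: dedb
  Read 'e': push. Stack: dedbe
  Read 'c': push. Stack: dedbec
  Read 'c': matches stack top 'c' => pop. Stack: dedbe
  Read 'd': push. Stack: dedbed
  Read 'a': push. Stack: dedbeda
Final stack: "dedbeda" (length 7)

7


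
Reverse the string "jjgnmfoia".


Input: jjgnmfoia
Reading characters right to left:
  Position 8: 'a'
  Position 7: 'i'
  Position 6: 'o'
  Position 5: 'f'
  Position 4: 'm'
  Position 3: 'n'
  Position 2: 'g'
  Position 1: 'j'
  Position 0: 'j'
Reversed: aiofmngjj

aiofmngjj


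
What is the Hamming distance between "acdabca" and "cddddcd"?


Comparing "acdabca" and "cddddcd" position by position:
  Position 0: 'a' vs 'c' => differ
  Position 1: 'c' vs 'd' => differ
  Position 2: 'd' vs 'd' => same
  Position 3: 'a' vs 'd' => differ
  Position 4: 'b' vs 'd' => differ
  Position 5: 'c' vs 'c' => same
  Position 6: 'a' vs 'd' => differ
Total differences (Hamming distance): 5

5


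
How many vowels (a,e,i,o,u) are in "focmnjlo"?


Input: focmnjlo
Checking each character:
  'f' at position 0: consonant
  'o' at position 1: vowel (running total: 1)
  'c' at position 2: consonant
  'm' at position 3: consonant
  'n' at position 4: consonant
  'j' at position 5: consonant
  'l' at position 6: consonant
  'o' at position 7: vowel (running total: 2)
Total vowels: 2

2


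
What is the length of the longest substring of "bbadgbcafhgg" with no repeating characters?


Input: "bbadgbcafhgg"
Sliding window (track last position of each char):
  Position 0 ('b'): window [0,0] length 1 -- new best
  Position 1 ('b'): repeat (last at 0), move window start to 1
  Position 1 ('b'): window [1,1] length 1
  Position 2 ('a'): window [1,2] length 2 -- new best
  Position 3 ('d'): window [1,3] length 3 -- new best
  Position 4 ('g'): window [1,4] length 4 -- new best
  Position 5 ('b'): repeat (last at 1), move window start to 2
  Position 5 ('b'): window [2,5] length 4
  Position 6 ('c'): window [2,6] length 5 -- new best
  Position 7 ('a'): repeat (last at 2), move window start to 3
  Position 7 ('a'): window [3,7] length 5
  Position 8 ('f'): window [3,8] length 6 -- new best
  Position 9 ('h'): window [3,9] length 7 -- new best
  Position 10 ('g'): repeat (last at 4), move window start to 5
  Position 10 ('g'): window [5,10] length 6
  Position 11 ('g'): repeat (last at 10), move window start to 11
  Position 11 ('g'): window [11,11] length 1
Longest substring with no repeats: "dgbcafh" with length 7

7


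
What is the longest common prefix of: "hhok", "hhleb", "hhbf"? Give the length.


Words: hhok, hhleb, hhbf
  Position 0: all 'h' => match
  Position 1: all 'h' => match
  Position 2: ('o', 'l', 'b') => mismatch, stop
LCP = "hh" (length 2)

2


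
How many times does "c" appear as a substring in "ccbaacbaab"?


Searching for "c" in "ccbaacbaab"
Scanning each position:
  Position 0: "c" => MATCH
  Position 1: "c" => MATCH
  Position 2: "b" => no
  Position 3: "a" => no
  Position 4: "a" => no
  Position 5: "c" => MATCH
  Position 6: "b" => no
  Position 7: "a" => no
  Position 8: "a" => no
  Position 9: "b" => no
Total occurrences: 3

3


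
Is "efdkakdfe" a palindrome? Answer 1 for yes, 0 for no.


Input: efdkakdfe
Reversed: efdkakdfe
  Compare pos 0 ('e') with pos 8 ('e'): match
  Compare pos 1 ('f') with pos 7 ('f'): match
  Compare pos 2 ('d') with pos 6 ('d'): match
  Compare pos 3 ('k') with pos 5 ('k'): match
Result: palindrome

1


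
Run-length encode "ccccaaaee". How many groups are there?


Input: ccccaaaee
Scanning for consecutive runs:
  Group 1: 'c' x 4 (positions 0-3)
  Group 2: 'a' x 3 (positions 4-6)
  Group 3: 'e' x 2 (positions 7-8)
Total groups: 3

3


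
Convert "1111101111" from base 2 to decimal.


Input: "1111101111" in base 2
Positional expansion:
  Digit '1' (value 1) x 2^9 = 512
  Digit '1' (value 1) x 2^8 = 256
  Digit '1' (value 1) x 2^7 = 128
  Digit '1' (value 1) x 2^6 = 64
  Digit '1' (value 1) x 2^5 = 32
  Digit '0' (value 0) x 2^4 = 0
  Digit '1' (value 1) x 2^3 = 8
  Digit '1' (value 1) x 2^2 = 4
  Digit '1' (value 1) x 2^1 = 2
  Digit '1' (value 1) x 2^0 = 1
Sum = 1007

1007


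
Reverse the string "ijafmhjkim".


Input: ijafmhjkim
Reading characters right to left:
  Position 9: 'm'
  Position 8: 'i'
  Position 7: 'k'
  Position 6: 'j'
  Position 5: 'h'
  Position 4: 'm'
  Position 3: 'f'
  Position 2: 'a'
  Position 1: 'j'
  Position 0: 'i'
Reversed: mikjhmfaji

mikjhmfaji


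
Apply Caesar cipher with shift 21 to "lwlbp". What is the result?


Caesar cipher: shift "lwlbp" by 21
  'l' (pos 11) + 21 = pos 6 = 'g'
  'w' (pos 22) + 21 = pos 17 = 'r'
  'l' (pos 11) + 21 = pos 6 = 'g'
  'b' (pos 1) + 21 = pos 22 = 'w'
  'p' (pos 15) + 21 = pos 10 = 'k'
Result: grgwk

grgwk


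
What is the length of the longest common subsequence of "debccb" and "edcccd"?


LCS of "debccb" and "edcccd"
DP table:
           e    d    c    c    c    d
      0    0    0    0    0    0    0
  d   0    0    1    1    1    1    1
  e   0    1    1    1    1    1    1
  b   0    1    1    1    1    1    1
  c   0    1    1    2    2    2    2
  c   0    1    1    2    3    3    3
  b   0    1    1    2    3    3    3
LCS length = dp[6][6] = 3

3


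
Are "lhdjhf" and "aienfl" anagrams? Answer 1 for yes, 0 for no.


Strings: "lhdjhf", "aienfl"
Sorted first:  dfhhjl
Sorted second: aefiln
Differ at position 0: 'd' vs 'a' => not anagrams

0


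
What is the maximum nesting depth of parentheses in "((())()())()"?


Input: "((())()())()"
Tracking depth:
  Position 0 '(': depth becomes 1
  Position 1 '(': depth becomes 2
  Position 2 '(': depth becomes 3
  Position 3 ')': depth becomes 2
  Position 4 ')': depth becomes 1
  Position 5 '(': depth becomes 2
  Position 6 ')': depth becomes 1
  Position 7 '(': depth becomes 2
  Position 8 ')': depth becomes 1
  Position 9 ')': depth becomes 0
  Position 10 '(': depth becomes 1
  Position 11 ')': depth becomes 0
Maximum depth reached: 3

3


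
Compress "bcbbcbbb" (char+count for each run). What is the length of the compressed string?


Input: bcbbcbbb
Runs:
  'b' x 1 => "b1"
  'c' x 1 => "c1"
  'b' x 2 => "b2"
  'c' x 1 => "c1"
  'b' x 3 => "b3"
Compressed: "b1c1b2c1b3"
Compressed length: 10

10


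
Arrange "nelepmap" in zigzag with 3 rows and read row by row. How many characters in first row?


Zigzag "nelepmap" into 3 rows:
Placing characters:
  'n' => row 0
  'e' => row 1
  'l' => row 2
  'e' => row 1
  'p' => row 0
  'm' => row 1
  'a' => row 2
  'p' => row 1
Rows:
  Row 0: "np"
  Row 1: "eemp"
  Row 2: "la"
First row length: 2

2


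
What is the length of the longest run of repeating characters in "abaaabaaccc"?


Input: "abaaabaaccc"
Scanning for longest run:
  Position 1 ('b'): new char, reset run to 1
  Position 2 ('a'): new char, reset run to 1
  Position 3 ('a'): continues run of 'a', length=2
  Position 4 ('a'): continues run of 'a', length=3
  Position 5 ('b'): new char, reset run to 1
  Position 6 ('a'): new char, reset run to 1
  Position 7 ('a'): continues run of 'a', length=2
  Position 8 ('c'): new char, reset run to 1
  Position 9 ('c'): continues run of 'c', length=2
  Position 10 ('c'): continues run of 'c', length=3
Longest run: 'a' with length 3

3


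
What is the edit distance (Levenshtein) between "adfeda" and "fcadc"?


Computing edit distance: "adfeda" -> "fcadc"
DP table:
           f    c    a    d    c
      0    1    2    3    4    5
  a   1    1    2    2    3    4
  d   2    2    2    3    2    3
  f   3    2    3    3    3    3
  e   4    3    3    4    4    4
  d   5    4    4    4    4    5
  a   6    5    5    4    5    5
Edit distance = dp[6][5] = 5

5


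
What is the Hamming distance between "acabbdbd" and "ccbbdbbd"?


Comparing "acabbdbd" and "ccbbdbbd" position by position:
  Position 0: 'a' vs 'c' => differ
  Position 1: 'c' vs 'c' => same
  Position 2: 'a' vs 'b' => differ
  Position 3: 'b' vs 'b' => same
  Position 4: 'b' vs 'd' => differ
  Position 5: 'd' vs 'b' => differ
  Position 6: 'b' vs 'b' => same
  Position 7: 'd' vs 'd' => same
Total differences (Hamming distance): 4

4


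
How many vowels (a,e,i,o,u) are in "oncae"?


Input: oncae
Checking each character:
  'o' at position 0: vowel (running total: 1)
  'n' at position 1: consonant
  'c' at position 2: consonant
  'a' at position 3: vowel (running total: 2)
  'e' at position 4: vowel (running total: 3)
Total vowels: 3

3


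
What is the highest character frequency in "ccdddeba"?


Input: ccdddeba
Character counts:
  'a': 1
  'b': 1
  'c': 2
  'd': 3
  'e': 1
Maximum frequency: 3

3


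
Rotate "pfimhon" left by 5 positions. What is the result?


Input: "pfimhon", rotate left by 5
First 5 characters: "pfimh"
Remaining characters: "on"
Concatenate remaining + first: "on" + "pfimh" = "onpfimh"

onpfimh


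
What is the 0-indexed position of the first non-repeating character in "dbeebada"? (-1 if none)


Input: dbeebada
Character frequencies:
  'a': 2
  'b': 2
  'd': 2
  'e': 2
Scanning left to right for freq == 1:
  Position 0 ('d'): freq=2, skip
  Position 1 ('b'): freq=2, skip
  Position 2 ('e'): freq=2, skip
  Position 3 ('e'): freq=2, skip
  Position 4 ('b'): freq=2, skip
  Position 5 ('a'): freq=2, skip
  Position 6 ('d'): freq=2, skip
  Position 7 ('a'): freq=2, skip
  No unique character found => answer = -1

-1


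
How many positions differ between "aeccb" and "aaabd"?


Comparing "aeccb" and "aaabd" position by position:
  Position 0: 'a' vs 'a' => same
  Position 1: 'e' vs 'a' => DIFFER
  Position 2: 'c' vs 'a' => DIFFER
  Position 3: 'c' vs 'b' => DIFFER
  Position 4: 'b' vs 'd' => DIFFER
Positions that differ: 4

4


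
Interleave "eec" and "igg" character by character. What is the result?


Interleaving "eec" and "igg":
  Position 0: 'e' from first, 'i' from second => "ei"
  Position 1: 'e' from first, 'g' from second => "eg"
  Position 2: 'c' from first, 'g' from second => "cg"
Result: eiegcg

eiegcg
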